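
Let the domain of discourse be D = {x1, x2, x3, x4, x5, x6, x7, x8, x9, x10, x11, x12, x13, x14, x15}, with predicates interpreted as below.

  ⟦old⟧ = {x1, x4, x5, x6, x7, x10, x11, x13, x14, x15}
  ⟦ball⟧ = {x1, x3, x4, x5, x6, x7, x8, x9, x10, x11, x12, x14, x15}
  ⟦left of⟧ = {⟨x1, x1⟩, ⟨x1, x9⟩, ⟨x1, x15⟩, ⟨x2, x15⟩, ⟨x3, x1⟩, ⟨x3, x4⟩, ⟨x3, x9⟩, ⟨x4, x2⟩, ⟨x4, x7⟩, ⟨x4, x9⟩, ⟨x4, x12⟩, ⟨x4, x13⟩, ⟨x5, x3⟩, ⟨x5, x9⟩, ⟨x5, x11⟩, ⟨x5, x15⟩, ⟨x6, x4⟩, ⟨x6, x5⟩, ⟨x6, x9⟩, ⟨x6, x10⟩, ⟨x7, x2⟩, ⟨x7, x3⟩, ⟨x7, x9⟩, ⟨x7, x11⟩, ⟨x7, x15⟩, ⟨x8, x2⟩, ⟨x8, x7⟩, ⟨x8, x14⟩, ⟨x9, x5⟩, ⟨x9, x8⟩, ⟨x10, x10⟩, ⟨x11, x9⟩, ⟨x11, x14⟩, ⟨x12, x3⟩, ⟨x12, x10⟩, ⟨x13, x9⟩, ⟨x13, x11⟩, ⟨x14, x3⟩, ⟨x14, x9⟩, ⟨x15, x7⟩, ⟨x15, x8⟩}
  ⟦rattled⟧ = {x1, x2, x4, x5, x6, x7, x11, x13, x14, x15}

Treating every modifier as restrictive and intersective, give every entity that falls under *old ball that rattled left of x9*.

⟦that rattled⟧ = ⟦rattled⟧ = {x1, x2, x4, x5, x6, x7, x11, x13, x14, x15}
⟦left of x9⟧ = {x : ⟨x, x9⟩ ∈ ⟦left of⟧} = {x1, x3, x4, x5, x6, x7, x11, x13, x14}
⟦ball⟧ = {x1, x3, x4, x5, x6, x7, x8, x9, x10, x11, x12, x14, x15}
… ∩ ⟦that rattled⟧ = {x1, x3, x4, x5, x6, x7, x8, x9, x10, x11, x12, x14, x15} ∩ {x1, x2, x4, x5, x6, x7, x11, x13, x14, x15} = {x1, x4, x5, x6, x7, x11, x14, x15}
… ∩ ⟦left of x9⟧ = {x1, x4, x5, x6, x7, x11, x14, x15} ∩ {x1, x3, x4, x5, x6, x7, x11, x13, x14} = {x1, x4, x5, x6, x7, x11, x14}
… ∩ ⟦old⟧ = {x1, x4, x5, x6, x7, x11, x14} ∩ {x1, x4, x5, x6, x7, x10, x11, x13, x14, x15} = {x1, x4, x5, x6, x7, x11, x14}
So ⟦old ball that rattled left of x9⟧ = {x1, x4, x5, x6, x7, x11, x14}.

{x1, x4, x5, x6, x7, x11, x14}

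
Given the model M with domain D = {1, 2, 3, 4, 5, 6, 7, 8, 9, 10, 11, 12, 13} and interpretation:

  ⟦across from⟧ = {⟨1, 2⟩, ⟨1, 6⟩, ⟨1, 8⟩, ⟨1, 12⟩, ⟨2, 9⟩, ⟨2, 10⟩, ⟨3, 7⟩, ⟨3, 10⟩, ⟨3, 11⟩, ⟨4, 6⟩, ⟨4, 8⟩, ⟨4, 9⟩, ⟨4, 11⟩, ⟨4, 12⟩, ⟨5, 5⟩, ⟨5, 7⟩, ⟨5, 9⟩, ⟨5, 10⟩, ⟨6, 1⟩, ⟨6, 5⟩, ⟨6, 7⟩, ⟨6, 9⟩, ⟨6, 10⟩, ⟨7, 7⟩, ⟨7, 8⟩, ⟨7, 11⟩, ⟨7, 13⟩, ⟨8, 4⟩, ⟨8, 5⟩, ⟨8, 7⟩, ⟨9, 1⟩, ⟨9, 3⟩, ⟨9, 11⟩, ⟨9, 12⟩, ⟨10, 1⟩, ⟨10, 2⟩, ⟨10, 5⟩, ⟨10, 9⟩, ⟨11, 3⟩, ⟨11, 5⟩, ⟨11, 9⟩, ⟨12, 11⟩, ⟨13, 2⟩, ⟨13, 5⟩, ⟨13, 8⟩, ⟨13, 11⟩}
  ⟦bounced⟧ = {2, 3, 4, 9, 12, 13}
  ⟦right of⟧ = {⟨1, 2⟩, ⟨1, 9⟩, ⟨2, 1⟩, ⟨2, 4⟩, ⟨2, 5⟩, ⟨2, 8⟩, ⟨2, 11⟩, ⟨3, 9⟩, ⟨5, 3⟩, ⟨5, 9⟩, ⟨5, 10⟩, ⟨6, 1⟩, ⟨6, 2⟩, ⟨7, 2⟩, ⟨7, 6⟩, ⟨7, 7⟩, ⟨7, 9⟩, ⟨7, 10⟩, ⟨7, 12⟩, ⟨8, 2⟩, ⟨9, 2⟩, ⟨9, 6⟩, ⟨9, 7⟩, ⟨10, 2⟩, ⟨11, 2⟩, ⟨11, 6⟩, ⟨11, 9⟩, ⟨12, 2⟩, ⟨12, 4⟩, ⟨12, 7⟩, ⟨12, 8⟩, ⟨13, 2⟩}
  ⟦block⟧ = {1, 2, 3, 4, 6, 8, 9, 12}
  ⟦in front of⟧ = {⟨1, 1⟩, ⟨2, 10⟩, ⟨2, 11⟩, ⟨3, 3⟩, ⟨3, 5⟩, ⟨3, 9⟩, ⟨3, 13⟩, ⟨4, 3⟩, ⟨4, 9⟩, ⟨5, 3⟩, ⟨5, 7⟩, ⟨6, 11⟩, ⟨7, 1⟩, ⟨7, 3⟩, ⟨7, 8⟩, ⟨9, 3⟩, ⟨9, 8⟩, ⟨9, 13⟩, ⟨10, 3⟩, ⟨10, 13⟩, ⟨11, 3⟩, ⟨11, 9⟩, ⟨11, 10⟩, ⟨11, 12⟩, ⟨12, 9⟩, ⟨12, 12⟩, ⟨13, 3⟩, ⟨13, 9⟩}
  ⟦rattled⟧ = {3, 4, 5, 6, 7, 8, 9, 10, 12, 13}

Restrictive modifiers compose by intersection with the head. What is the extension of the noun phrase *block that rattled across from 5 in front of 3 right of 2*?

⟦that rattled⟧ = ⟦rattled⟧ = {3, 4, 5, 6, 7, 8, 9, 10, 12, 13}
⟦across from 5⟧ = {x : ⟨x, 5⟩ ∈ ⟦across from⟧} = {5, 6, 8, 10, 11, 13}
⟦in front of 3⟧ = {x : ⟨x, 3⟩ ∈ ⟦in front of⟧} = {3, 4, 5, 7, 9, 10, 11, 13}
⟦right of 2⟧ = {x : ⟨x, 2⟩ ∈ ⟦right of⟧} = {1, 6, 7, 8, 9, 10, 11, 12, 13}
⟦block⟧ = {1, 2, 3, 4, 6, 8, 9, 12}
… ∩ ⟦that rattled⟧ = {1, 2, 3, 4, 6, 8, 9, 12} ∩ {3, 4, 5, 6, 7, 8, 9, 10, 12, 13} = {3, 4, 6, 8, 9, 12}
… ∩ ⟦across from 5⟧ = {3, 4, 6, 8, 9, 12} ∩ {5, 6, 8, 10, 11, 13} = {6, 8}
… ∩ ⟦in front of 3⟧ = {6, 8} ∩ {3, 4, 5, 7, 9, 10, 11, 13} = ∅
… ∩ ⟦right of 2⟧ = ∅ ∩ {1, 6, 7, 8, 9, 10, 11, 12, 13} = ∅
So ⟦block that rattled across from 5 in front of 3 right of 2⟧ = { }.

{ }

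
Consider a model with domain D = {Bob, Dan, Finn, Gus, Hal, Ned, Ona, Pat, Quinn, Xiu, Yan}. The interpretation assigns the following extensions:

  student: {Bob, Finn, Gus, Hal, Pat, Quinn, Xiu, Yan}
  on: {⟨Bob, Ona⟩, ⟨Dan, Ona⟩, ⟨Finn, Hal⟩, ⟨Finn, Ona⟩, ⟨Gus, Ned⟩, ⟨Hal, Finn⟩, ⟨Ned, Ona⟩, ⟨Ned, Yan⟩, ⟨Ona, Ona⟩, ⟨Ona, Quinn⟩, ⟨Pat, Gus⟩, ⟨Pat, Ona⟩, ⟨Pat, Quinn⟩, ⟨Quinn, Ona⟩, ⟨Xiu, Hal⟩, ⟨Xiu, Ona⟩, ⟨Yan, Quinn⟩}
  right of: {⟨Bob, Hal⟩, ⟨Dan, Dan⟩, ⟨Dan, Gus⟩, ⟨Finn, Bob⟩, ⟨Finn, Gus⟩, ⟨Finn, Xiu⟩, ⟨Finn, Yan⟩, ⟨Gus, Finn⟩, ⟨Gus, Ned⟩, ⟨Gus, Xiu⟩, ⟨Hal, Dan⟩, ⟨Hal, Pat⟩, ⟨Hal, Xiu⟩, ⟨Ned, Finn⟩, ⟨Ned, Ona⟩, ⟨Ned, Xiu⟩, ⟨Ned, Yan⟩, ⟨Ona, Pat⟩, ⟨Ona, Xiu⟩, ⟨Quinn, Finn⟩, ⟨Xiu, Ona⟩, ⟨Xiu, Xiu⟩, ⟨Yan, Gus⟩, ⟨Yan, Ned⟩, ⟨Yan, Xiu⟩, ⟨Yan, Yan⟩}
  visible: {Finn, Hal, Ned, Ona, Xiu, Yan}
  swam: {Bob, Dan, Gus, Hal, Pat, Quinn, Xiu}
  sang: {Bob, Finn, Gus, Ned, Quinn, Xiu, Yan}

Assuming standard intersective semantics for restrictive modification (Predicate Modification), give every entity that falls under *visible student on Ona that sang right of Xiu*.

{Finn, Xiu}

⟦on Ona⟧ = {x : ⟨x, Ona⟩ ∈ ⟦on⟧} = {Bob, Dan, Finn, Ned, Ona, Pat, Quinn, Xiu}
⟦that sang⟧ = ⟦sang⟧ = {Bob, Finn, Gus, Ned, Quinn, Xiu, Yan}
⟦right of Xiu⟧ = {x : ⟨x, Xiu⟩ ∈ ⟦right of⟧} = {Finn, Gus, Hal, Ned, Ona, Xiu, Yan}
⟦student⟧ = {Bob, Finn, Gus, Hal, Pat, Quinn, Xiu, Yan}
… ∩ ⟦on Ona⟧ = {Bob, Finn, Gus, Hal, Pat, Quinn, Xiu, Yan} ∩ {Bob, Dan, Finn, Ned, Ona, Pat, Quinn, Xiu} = {Bob, Finn, Pat, Quinn, Xiu}
… ∩ ⟦that sang⟧ = {Bob, Finn, Pat, Quinn, Xiu} ∩ {Bob, Finn, Gus, Ned, Quinn, Xiu, Yan} = {Bob, Finn, Quinn, Xiu}
… ∩ ⟦right of Xiu⟧ = {Bob, Finn, Quinn, Xiu} ∩ {Finn, Gus, Hal, Ned, Ona, Xiu, Yan} = {Finn, Xiu}
… ∩ ⟦visible⟧ = {Finn, Xiu} ∩ {Finn, Hal, Ned, Ona, Xiu, Yan} = {Finn, Xiu}
So ⟦visible student on Ona that sang right of Xiu⟧ = {Finn, Xiu}.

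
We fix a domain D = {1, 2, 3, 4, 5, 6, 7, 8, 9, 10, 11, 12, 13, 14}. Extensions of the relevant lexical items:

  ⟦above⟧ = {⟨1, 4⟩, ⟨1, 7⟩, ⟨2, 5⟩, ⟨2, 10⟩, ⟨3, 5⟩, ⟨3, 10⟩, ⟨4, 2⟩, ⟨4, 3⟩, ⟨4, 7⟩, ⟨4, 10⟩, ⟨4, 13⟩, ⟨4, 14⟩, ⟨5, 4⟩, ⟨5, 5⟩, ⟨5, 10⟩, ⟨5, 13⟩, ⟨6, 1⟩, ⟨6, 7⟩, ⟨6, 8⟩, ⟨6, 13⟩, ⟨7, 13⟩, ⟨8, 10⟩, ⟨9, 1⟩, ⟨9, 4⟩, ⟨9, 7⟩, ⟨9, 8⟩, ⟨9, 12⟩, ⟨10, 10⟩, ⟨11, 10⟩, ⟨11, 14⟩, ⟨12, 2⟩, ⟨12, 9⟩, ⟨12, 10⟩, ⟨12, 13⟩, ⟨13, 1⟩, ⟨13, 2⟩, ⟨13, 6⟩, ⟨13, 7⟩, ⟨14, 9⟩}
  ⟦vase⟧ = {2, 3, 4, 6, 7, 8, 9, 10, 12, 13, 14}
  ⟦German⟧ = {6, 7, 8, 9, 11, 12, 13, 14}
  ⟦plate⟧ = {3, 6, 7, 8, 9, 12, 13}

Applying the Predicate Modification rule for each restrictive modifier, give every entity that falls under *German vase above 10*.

⟦above 10⟧ = {x : ⟨x, 10⟩ ∈ ⟦above⟧} = {2, 3, 4, 5, 8, 10, 11, 12}
⟦vase⟧ = {2, 3, 4, 6, 7, 8, 9, 10, 12, 13, 14}
… ∩ ⟦above 10⟧ = {2, 3, 4, 6, 7, 8, 9, 10, 12, 13, 14} ∩ {2, 3, 4, 5, 8, 10, 11, 12} = {2, 3, 4, 8, 10, 12}
… ∩ ⟦German⟧ = {2, 3, 4, 8, 10, 12} ∩ {6, 7, 8, 9, 11, 12, 13, 14} = {8, 12}
So ⟦German vase above 10⟧ = {8, 12}.

{8, 12}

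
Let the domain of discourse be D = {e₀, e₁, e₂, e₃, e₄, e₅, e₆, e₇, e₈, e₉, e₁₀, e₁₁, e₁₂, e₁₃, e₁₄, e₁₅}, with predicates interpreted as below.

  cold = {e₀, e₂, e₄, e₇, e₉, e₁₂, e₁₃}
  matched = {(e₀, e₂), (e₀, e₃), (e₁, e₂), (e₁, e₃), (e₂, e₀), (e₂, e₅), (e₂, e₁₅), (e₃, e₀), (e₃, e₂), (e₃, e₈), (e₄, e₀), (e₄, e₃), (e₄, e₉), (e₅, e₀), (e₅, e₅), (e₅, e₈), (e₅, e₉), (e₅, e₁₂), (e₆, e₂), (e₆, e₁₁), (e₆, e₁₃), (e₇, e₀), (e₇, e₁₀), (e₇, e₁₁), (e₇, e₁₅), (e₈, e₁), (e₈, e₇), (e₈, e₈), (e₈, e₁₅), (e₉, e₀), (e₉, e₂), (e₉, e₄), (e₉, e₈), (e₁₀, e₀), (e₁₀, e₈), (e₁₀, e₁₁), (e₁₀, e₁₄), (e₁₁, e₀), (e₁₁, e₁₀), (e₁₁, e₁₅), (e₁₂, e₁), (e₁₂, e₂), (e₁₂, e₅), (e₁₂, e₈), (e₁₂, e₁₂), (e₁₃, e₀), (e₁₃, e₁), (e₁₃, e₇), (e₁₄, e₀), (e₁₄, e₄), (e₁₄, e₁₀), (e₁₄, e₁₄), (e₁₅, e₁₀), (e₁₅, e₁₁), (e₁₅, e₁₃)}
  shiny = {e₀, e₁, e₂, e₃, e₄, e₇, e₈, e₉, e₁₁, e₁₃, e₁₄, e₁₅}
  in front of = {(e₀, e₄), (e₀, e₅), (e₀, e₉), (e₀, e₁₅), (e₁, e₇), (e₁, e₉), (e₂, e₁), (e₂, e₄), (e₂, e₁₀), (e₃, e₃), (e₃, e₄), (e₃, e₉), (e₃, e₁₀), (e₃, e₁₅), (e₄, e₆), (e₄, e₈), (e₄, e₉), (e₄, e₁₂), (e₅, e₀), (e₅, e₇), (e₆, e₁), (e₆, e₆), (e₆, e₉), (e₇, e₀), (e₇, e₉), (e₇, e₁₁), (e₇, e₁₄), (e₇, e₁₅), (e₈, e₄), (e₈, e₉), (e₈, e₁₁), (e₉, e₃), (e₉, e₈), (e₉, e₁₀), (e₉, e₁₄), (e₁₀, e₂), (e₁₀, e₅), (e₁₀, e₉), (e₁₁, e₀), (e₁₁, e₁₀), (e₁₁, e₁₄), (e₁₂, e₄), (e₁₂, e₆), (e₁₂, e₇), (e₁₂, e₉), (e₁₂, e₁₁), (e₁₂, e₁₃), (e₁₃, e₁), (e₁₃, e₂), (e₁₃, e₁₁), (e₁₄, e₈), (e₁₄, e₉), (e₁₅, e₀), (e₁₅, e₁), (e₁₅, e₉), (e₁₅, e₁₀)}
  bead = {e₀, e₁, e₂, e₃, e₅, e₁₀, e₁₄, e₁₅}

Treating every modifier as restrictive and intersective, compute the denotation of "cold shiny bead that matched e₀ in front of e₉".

⟦that matched e₀⟧ = {x : ⟨x, e₀⟩ ∈ ⟦matched⟧} = {e₂, e₃, e₄, e₅, e₇, e₉, e₁₀, e₁₁, e₁₃, e₁₄}
⟦in front of e₉⟧ = {x : ⟨x, e₉⟩ ∈ ⟦in front of⟧} = {e₀, e₁, e₃, e₄, e₆, e₇, e₈, e₁₀, e₁₂, e₁₄, e₁₅}
⟦bead⟧ = {e₀, e₁, e₂, e₃, e₅, e₁₀, e₁₄, e₁₅}
… ∩ ⟦that matched e₀⟧ = {e₀, e₁, e₂, e₃, e₅, e₁₀, e₁₄, e₁₅} ∩ {e₂, e₃, e₄, e₅, e₇, e₉, e₁₀, e₁₁, e₁₃, e₁₄} = {e₂, e₃, e₅, e₁₀, e₁₄}
… ∩ ⟦in front of e₉⟧ = {e₂, e₃, e₅, e₁₀, e₁₄} ∩ {e₀, e₁, e₃, e₄, e₆, e₇, e₈, e₁₀, e₁₂, e₁₄, e₁₅} = {e₃, e₁₀, e₁₄}
… ∩ ⟦cold⟧ = {e₃, e₁₀, e₁₄} ∩ {e₀, e₂, e₄, e₇, e₉, e₁₂, e₁₃} = ∅
… ∩ ⟦shiny⟧ = ∅ ∩ {e₀, e₁, e₂, e₃, e₄, e₇, e₈, e₉, e₁₁, e₁₃, e₁₄, e₁₅} = ∅
So ⟦cold shiny bead that matched e₀ in front of e₉⟧ = {}.

{}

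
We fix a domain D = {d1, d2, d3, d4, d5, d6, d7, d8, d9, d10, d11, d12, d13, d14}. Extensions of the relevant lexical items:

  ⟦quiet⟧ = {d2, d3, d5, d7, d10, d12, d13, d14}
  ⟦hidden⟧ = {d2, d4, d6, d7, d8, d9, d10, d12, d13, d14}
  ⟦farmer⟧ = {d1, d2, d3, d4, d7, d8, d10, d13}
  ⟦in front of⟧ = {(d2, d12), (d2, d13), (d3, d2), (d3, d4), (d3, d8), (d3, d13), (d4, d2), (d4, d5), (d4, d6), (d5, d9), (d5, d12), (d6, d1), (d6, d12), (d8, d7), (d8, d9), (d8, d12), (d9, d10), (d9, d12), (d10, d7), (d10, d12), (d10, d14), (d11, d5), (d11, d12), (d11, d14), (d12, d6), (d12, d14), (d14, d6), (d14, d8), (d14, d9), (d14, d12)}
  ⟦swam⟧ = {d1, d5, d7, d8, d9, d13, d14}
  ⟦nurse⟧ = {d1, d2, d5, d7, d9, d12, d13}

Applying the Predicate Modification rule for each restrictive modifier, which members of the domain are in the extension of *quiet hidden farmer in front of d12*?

⟦in front of d12⟧ = {x : ⟨x, d12⟩ ∈ ⟦in front of⟧} = {d2, d5, d6, d8, d9, d10, d11, d14}
⟦farmer⟧ = {d1, d2, d3, d4, d7, d8, d10, d13}
… ∩ ⟦in front of d12⟧ = {d1, d2, d3, d4, d7, d8, d10, d13} ∩ {d2, d5, d6, d8, d9, d10, d11, d14} = {d2, d8, d10}
… ∩ ⟦quiet⟧ = {d2, d8, d10} ∩ {d2, d3, d5, d7, d10, d12, d13, d14} = {d2, d10}
… ∩ ⟦hidden⟧ = {d2, d10} ∩ {d2, d4, d6, d7, d8, d9, d10, d12, d13, d14} = {d2, d10}
So ⟦quiet hidden farmer in front of d12⟧ = {d2, d10}.

{d2, d10}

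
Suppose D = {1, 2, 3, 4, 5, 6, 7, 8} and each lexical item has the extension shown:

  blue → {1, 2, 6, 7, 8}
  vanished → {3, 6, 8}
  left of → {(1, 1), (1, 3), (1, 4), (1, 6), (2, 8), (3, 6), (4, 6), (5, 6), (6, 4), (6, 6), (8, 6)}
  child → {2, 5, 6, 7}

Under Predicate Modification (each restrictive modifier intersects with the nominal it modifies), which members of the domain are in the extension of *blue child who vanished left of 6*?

⟦who vanished⟧ = ⟦vanished⟧ = {3, 6, 8}
⟦left of 6⟧ = {x : ⟨x, 6⟩ ∈ ⟦left of⟧} = {1, 3, 4, 5, 6, 8}
⟦child⟧ = {2, 5, 6, 7}
… ∩ ⟦who vanished⟧ = {2, 5, 6, 7} ∩ {3, 6, 8} = {6}
… ∩ ⟦left of 6⟧ = {6} ∩ {1, 3, 4, 5, 6, 8} = {6}
… ∩ ⟦blue⟧ = {6} ∩ {1, 2, 6, 7, 8} = {6}
So ⟦blue child who vanished left of 6⟧ = {6}.

{6}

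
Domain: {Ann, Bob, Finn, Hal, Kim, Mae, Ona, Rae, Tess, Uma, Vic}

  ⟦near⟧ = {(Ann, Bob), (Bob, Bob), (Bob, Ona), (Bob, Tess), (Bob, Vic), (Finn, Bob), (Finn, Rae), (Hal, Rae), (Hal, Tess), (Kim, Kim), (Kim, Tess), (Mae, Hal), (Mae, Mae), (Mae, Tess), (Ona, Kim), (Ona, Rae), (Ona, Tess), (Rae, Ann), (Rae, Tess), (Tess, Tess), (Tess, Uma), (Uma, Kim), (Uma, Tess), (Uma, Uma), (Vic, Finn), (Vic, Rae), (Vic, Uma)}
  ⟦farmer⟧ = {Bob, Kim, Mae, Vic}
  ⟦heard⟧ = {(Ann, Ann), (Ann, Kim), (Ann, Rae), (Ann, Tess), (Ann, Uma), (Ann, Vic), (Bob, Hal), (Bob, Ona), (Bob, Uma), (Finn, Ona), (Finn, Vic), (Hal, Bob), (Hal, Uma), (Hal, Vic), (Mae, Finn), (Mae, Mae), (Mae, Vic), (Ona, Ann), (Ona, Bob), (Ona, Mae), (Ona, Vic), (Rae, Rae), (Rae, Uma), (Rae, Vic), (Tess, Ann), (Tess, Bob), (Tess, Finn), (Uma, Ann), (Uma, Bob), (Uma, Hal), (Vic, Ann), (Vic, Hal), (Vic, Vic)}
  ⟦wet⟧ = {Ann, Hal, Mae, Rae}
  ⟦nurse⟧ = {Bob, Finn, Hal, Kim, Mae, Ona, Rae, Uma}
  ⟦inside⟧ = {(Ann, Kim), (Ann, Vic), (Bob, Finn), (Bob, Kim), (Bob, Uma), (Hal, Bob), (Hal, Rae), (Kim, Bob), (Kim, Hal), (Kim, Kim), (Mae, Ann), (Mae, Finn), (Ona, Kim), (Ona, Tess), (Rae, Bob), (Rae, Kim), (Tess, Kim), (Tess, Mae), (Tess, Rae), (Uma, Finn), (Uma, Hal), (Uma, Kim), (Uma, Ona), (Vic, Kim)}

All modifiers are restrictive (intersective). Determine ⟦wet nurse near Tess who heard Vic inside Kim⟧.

{Rae}

⟦near Tess⟧ = {x : ⟨x, Tess⟩ ∈ ⟦near⟧} = {Bob, Hal, Kim, Mae, Ona, Rae, Tess, Uma}
⟦who heard Vic⟧ = {x : ⟨x, Vic⟩ ∈ ⟦heard⟧} = {Ann, Finn, Hal, Mae, Ona, Rae, Vic}
⟦inside Kim⟧ = {x : ⟨x, Kim⟩ ∈ ⟦inside⟧} = {Ann, Bob, Kim, Ona, Rae, Tess, Uma, Vic}
⟦nurse⟧ = {Bob, Finn, Hal, Kim, Mae, Ona, Rae, Uma}
… ∩ ⟦near Tess⟧ = {Bob, Finn, Hal, Kim, Mae, Ona, Rae, Uma} ∩ {Bob, Hal, Kim, Mae, Ona, Rae, Tess, Uma} = {Bob, Hal, Kim, Mae, Ona, Rae, Uma}
… ∩ ⟦who heard Vic⟧ = {Bob, Hal, Kim, Mae, Ona, Rae, Uma} ∩ {Ann, Finn, Hal, Mae, Ona, Rae, Vic} = {Hal, Mae, Ona, Rae}
… ∩ ⟦inside Kim⟧ = {Hal, Mae, Ona, Rae} ∩ {Ann, Bob, Kim, Ona, Rae, Tess, Uma, Vic} = {Ona, Rae}
… ∩ ⟦wet⟧ = {Ona, Rae} ∩ {Ann, Hal, Mae, Rae} = {Rae}
So ⟦wet nurse near Tess who heard Vic inside Kim⟧ = {Rae}.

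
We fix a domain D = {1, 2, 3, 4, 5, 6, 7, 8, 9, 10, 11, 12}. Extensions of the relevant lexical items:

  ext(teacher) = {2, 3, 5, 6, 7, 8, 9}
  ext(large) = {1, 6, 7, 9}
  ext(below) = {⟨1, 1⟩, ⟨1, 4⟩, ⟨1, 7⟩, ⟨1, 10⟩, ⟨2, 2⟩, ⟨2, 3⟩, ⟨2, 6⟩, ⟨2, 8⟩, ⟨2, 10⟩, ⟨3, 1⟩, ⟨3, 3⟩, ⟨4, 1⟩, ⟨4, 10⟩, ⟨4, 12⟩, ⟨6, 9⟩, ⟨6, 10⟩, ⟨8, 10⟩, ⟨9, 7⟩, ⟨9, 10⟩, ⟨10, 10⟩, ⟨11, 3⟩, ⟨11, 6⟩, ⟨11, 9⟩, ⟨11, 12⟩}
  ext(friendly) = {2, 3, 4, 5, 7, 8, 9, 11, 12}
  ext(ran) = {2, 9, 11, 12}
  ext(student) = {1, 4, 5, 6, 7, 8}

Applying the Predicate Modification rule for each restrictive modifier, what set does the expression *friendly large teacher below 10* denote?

{9}

⟦below 10⟧ = {x : ⟨x, 10⟩ ∈ ⟦below⟧} = {1, 2, 4, 6, 8, 9, 10}
⟦teacher⟧ = {2, 3, 5, 6, 7, 8, 9}
… ∩ ⟦below 10⟧ = {2, 3, 5, 6, 7, 8, 9} ∩ {1, 2, 4, 6, 8, 9, 10} = {2, 6, 8, 9}
… ∩ ⟦friendly⟧ = {2, 6, 8, 9} ∩ {2, 3, 4, 5, 7, 8, 9, 11, 12} = {2, 8, 9}
… ∩ ⟦large⟧ = {2, 8, 9} ∩ {1, 6, 7, 9} = {9}
So ⟦friendly large teacher below 10⟧ = {9}.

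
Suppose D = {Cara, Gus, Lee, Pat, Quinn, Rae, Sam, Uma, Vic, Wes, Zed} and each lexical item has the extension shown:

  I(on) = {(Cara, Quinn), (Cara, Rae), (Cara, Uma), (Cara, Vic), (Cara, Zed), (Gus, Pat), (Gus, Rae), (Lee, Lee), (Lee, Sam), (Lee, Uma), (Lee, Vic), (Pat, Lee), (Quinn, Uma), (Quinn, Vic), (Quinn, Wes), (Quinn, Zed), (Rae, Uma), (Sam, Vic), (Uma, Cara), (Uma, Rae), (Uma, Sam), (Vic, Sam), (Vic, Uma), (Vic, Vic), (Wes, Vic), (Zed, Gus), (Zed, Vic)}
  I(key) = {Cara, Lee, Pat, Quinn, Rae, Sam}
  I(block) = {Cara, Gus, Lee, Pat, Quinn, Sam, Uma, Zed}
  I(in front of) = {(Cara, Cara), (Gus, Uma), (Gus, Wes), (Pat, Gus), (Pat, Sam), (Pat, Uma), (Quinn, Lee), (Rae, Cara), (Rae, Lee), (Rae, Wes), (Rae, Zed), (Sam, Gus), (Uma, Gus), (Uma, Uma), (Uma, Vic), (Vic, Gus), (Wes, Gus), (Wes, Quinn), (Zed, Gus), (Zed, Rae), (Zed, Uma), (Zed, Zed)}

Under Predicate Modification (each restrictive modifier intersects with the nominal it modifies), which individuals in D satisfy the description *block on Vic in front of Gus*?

⟦on Vic⟧ = {x : ⟨x, Vic⟩ ∈ ⟦on⟧} = {Cara, Lee, Quinn, Sam, Vic, Wes, Zed}
⟦in front of Gus⟧ = {x : ⟨x, Gus⟩ ∈ ⟦in front of⟧} = {Pat, Sam, Uma, Vic, Wes, Zed}
⟦block⟧ = {Cara, Gus, Lee, Pat, Quinn, Sam, Uma, Zed}
… ∩ ⟦on Vic⟧ = {Cara, Gus, Lee, Pat, Quinn, Sam, Uma, Zed} ∩ {Cara, Lee, Quinn, Sam, Vic, Wes, Zed} = {Cara, Lee, Quinn, Sam, Zed}
… ∩ ⟦in front of Gus⟧ = {Cara, Lee, Quinn, Sam, Zed} ∩ {Pat, Sam, Uma, Vic, Wes, Zed} = {Sam, Zed}
So ⟦block on Vic in front of Gus⟧ = {Sam, Zed}.

{Sam, Zed}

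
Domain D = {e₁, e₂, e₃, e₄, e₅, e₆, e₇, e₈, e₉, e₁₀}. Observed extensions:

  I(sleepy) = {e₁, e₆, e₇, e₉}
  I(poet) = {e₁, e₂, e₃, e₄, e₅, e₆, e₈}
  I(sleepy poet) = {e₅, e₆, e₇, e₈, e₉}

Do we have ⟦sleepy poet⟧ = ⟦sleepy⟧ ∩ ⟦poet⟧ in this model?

no

⟦sleepy⟧ ∩ ⟦poet⟧ = {e₁, e₆, e₇, e₉} ∩ {e₁, e₂, e₃, e₄, e₅, e₆, e₈} = {e₁, e₆}
Observed ⟦sleepy poet⟧ = {e₅, e₆, e₇, e₈, e₉}.
These differ, so the modifier is not intersective in this model.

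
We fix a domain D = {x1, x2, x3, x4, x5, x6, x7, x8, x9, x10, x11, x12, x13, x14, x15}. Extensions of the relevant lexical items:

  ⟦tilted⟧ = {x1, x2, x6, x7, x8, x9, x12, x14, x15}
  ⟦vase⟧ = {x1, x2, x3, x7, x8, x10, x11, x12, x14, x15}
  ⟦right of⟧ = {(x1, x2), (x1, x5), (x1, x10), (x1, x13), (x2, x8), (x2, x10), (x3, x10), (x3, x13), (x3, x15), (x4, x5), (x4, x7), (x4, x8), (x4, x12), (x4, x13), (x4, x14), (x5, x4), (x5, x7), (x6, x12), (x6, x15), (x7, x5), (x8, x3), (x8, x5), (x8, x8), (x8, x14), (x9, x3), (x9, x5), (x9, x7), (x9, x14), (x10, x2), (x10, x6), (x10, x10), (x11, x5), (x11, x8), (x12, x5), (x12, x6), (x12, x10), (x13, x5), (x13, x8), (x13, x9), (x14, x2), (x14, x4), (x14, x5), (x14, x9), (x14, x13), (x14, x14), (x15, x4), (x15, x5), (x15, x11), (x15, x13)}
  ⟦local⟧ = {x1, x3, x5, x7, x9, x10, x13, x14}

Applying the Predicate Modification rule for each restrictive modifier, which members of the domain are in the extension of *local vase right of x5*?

{x1, x7, x14}

⟦right of x5⟧ = {x : ⟨x, x5⟩ ∈ ⟦right of⟧} = {x1, x4, x7, x8, x9, x11, x12, x13, x14, x15}
⟦vase⟧ = {x1, x2, x3, x7, x8, x10, x11, x12, x14, x15}
… ∩ ⟦right of x5⟧ = {x1, x2, x3, x7, x8, x10, x11, x12, x14, x15} ∩ {x1, x4, x7, x8, x9, x11, x12, x13, x14, x15} = {x1, x7, x8, x11, x12, x14, x15}
… ∩ ⟦local⟧ = {x1, x7, x8, x11, x12, x14, x15} ∩ {x1, x3, x5, x7, x9, x10, x13, x14} = {x1, x7, x14}
So ⟦local vase right of x5⟧ = {x1, x7, x14}.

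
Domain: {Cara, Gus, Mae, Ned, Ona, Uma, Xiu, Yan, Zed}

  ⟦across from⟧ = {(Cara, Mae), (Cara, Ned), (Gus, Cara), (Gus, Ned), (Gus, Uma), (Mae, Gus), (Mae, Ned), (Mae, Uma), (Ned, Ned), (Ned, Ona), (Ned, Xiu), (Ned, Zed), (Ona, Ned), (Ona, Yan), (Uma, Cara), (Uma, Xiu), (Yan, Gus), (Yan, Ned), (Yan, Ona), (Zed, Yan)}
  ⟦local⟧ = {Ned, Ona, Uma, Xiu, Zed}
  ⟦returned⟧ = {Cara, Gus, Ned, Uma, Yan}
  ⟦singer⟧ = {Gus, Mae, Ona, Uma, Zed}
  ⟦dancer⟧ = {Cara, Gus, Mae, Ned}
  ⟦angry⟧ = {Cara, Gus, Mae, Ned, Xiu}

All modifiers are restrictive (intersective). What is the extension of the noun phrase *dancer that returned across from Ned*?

⟦that returned⟧ = ⟦returned⟧ = {Cara, Gus, Ned, Uma, Yan}
⟦across from Ned⟧ = {x : ⟨x, Ned⟩ ∈ ⟦across from⟧} = {Cara, Gus, Mae, Ned, Ona, Yan}
⟦dancer⟧ = {Cara, Gus, Mae, Ned}
… ∩ ⟦that returned⟧ = {Cara, Gus, Mae, Ned} ∩ {Cara, Gus, Ned, Uma, Yan} = {Cara, Gus, Ned}
… ∩ ⟦across from Ned⟧ = {Cara, Gus, Ned} ∩ {Cara, Gus, Mae, Ned, Ona, Yan} = {Cara, Gus, Ned}
So ⟦dancer that returned across from Ned⟧ = {Cara, Gus, Ned}.

{Cara, Gus, Ned}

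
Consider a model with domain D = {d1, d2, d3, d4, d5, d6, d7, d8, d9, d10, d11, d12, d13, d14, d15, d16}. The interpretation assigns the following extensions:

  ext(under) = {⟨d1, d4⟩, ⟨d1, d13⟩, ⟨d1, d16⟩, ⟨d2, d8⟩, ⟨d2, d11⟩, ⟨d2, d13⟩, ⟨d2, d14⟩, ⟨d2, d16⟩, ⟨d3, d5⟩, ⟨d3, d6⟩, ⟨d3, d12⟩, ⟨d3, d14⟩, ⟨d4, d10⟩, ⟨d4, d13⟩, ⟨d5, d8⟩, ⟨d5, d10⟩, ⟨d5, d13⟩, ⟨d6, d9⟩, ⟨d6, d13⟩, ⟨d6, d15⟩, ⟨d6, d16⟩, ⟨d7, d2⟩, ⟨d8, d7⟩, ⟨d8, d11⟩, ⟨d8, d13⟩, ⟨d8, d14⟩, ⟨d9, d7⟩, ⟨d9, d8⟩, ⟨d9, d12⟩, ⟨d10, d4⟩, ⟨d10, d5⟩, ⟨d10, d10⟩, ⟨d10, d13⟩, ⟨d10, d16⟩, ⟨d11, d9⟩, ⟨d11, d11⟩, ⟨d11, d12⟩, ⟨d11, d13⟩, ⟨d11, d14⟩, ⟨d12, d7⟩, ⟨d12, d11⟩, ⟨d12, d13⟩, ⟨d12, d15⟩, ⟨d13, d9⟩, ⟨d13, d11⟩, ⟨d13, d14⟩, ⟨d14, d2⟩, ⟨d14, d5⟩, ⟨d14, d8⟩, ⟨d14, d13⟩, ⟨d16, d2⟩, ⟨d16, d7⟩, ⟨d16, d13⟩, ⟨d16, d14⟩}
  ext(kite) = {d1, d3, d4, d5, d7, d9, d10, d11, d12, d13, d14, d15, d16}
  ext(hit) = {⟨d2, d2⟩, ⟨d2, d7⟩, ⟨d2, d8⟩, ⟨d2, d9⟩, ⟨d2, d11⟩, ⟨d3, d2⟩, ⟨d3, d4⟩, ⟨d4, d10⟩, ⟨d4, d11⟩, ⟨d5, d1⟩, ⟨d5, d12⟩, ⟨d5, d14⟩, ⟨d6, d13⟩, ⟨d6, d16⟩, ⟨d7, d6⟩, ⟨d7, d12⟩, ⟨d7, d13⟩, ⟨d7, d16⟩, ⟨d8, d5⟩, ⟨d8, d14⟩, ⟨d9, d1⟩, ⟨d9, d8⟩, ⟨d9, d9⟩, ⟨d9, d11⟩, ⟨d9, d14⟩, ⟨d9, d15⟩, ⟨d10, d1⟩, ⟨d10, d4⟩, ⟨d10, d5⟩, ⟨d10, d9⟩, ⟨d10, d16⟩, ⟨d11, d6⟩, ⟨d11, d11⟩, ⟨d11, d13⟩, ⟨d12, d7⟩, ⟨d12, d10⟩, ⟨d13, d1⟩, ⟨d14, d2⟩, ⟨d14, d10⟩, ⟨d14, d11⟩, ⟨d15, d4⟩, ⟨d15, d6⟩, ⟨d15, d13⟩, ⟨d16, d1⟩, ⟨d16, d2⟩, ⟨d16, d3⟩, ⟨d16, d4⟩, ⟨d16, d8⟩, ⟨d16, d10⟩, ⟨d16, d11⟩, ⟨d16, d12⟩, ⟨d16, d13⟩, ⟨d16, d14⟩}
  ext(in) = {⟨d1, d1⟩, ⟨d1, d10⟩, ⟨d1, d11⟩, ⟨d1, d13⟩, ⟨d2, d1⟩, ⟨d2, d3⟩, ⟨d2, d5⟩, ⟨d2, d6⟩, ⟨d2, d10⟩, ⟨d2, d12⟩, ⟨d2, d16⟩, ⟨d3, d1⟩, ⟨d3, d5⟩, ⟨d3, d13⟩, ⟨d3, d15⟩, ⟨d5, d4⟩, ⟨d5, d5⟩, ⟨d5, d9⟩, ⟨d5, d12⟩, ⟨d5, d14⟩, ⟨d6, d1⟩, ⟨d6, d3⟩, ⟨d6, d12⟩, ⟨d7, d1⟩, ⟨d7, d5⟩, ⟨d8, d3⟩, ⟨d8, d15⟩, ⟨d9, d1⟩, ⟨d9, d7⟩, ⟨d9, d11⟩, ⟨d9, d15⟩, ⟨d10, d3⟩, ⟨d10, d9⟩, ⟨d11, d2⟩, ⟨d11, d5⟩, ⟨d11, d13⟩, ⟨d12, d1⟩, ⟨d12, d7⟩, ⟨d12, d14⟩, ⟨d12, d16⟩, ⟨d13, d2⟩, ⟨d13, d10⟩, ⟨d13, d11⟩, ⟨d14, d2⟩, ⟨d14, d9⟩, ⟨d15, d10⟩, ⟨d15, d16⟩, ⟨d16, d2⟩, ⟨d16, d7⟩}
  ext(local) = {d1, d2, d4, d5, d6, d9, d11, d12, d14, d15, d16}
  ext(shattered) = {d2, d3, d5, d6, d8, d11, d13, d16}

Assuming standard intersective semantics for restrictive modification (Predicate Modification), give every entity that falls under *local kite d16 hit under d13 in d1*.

{d1, d12}

⟦d16 hit⟧ = {x : ⟨d16, x⟩ ∈ ⟦hit⟧} = {d1, d2, d3, d4, d8, d10, d11, d12, d13, d14}
⟦under d13⟧ = {x : ⟨x, d13⟩ ∈ ⟦under⟧} = {d1, d2, d4, d5, d6, d8, d10, d11, d12, d14, d16}
⟦in d1⟧ = {x : ⟨x, d1⟩ ∈ ⟦in⟧} = {d1, d2, d3, d6, d7, d9, d12}
⟦kite⟧ = {d1, d3, d4, d5, d7, d9, d10, d11, d12, d13, d14, d15, d16}
… ∩ ⟦d16 hit⟧ = {d1, d3, d4, d5, d7, d9, d10, d11, d12, d13, d14, d15, d16} ∩ {d1, d2, d3, d4, d8, d10, d11, d12, d13, d14} = {d1, d3, d4, d10, d11, d12, d13, d14}
… ∩ ⟦under d13⟧ = {d1, d3, d4, d10, d11, d12, d13, d14} ∩ {d1, d2, d4, d5, d6, d8, d10, d11, d12, d14, d16} = {d1, d4, d10, d11, d12, d14}
… ∩ ⟦in d1⟧ = {d1, d4, d10, d11, d12, d14} ∩ {d1, d2, d3, d6, d7, d9, d12} = {d1, d12}
… ∩ ⟦local⟧ = {d1, d12} ∩ {d1, d2, d4, d5, d6, d9, d11, d12, d14, d15, d16} = {d1, d12}
So ⟦local kite d16 hit under d13 in d1⟧ = {d1, d12}.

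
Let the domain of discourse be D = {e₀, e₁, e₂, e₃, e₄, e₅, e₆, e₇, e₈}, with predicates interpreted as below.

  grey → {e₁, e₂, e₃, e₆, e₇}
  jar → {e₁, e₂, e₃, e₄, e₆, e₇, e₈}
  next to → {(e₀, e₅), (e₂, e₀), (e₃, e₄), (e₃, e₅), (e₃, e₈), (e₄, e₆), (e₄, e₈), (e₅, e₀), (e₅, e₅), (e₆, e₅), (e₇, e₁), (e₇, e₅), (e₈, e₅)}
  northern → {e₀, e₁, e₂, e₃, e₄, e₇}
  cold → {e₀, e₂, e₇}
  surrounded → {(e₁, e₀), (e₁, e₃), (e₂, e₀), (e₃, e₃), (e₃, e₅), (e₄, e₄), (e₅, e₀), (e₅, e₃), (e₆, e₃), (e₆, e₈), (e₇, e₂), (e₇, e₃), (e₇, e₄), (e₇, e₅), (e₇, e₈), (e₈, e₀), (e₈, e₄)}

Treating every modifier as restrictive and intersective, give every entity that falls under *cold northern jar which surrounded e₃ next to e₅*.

⟦which surrounded e₃⟧ = {x : ⟨x, e₃⟩ ∈ ⟦surrounded⟧} = {e₁, e₃, e₅, e₆, e₇}
⟦next to e₅⟧ = {x : ⟨x, e₅⟩ ∈ ⟦next to⟧} = {e₀, e₃, e₅, e₆, e₇, e₈}
⟦jar⟧ = {e₁, e₂, e₃, e₄, e₆, e₇, e₈}
… ∩ ⟦which surrounded e₃⟧ = {e₁, e₂, e₃, e₄, e₆, e₇, e₈} ∩ {e₁, e₃, e₅, e₆, e₇} = {e₁, e₃, e₆, e₇}
… ∩ ⟦next to e₅⟧ = {e₁, e₃, e₆, e₇} ∩ {e₀, e₃, e₅, e₆, e₇, e₈} = {e₃, e₆, e₇}
… ∩ ⟦cold⟧ = {e₃, e₆, e₇} ∩ {e₀, e₂, e₇} = {e₇}
… ∩ ⟦northern⟧ = {e₇} ∩ {e₀, e₁, e₂, e₃, e₄, e₇} = {e₇}
So ⟦cold northern jar which surrounded e₃ next to e₅⟧ = {e₇}.

{e₇}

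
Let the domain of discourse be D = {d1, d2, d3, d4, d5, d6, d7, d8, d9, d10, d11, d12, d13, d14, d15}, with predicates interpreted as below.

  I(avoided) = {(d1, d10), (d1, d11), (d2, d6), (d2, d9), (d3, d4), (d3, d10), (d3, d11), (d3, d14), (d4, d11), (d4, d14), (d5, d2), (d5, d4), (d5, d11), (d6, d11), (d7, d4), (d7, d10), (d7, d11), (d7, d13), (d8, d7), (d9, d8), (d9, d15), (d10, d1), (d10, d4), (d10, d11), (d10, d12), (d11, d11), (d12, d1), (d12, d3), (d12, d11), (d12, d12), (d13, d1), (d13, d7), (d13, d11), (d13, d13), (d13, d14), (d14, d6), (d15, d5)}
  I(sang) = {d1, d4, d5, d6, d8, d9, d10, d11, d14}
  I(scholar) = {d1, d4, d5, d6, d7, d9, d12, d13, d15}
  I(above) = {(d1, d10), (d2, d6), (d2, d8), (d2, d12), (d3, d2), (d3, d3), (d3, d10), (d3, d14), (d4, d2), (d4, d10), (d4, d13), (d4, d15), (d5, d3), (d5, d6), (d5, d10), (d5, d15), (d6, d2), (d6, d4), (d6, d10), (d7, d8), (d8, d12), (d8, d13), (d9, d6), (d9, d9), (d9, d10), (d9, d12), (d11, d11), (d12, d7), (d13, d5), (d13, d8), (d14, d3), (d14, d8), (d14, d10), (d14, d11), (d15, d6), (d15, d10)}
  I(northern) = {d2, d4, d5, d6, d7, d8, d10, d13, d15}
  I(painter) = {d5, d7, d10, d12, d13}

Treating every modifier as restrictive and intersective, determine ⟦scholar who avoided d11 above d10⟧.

⟦who avoided d11⟧ = {x : ⟨x, d11⟩ ∈ ⟦avoided⟧} = {d1, d3, d4, d5, d6, d7, d10, d11, d12, d13}
⟦above d10⟧ = {x : ⟨x, d10⟩ ∈ ⟦above⟧} = {d1, d3, d4, d5, d6, d9, d14, d15}
⟦scholar⟧ = {d1, d4, d5, d6, d7, d9, d12, d13, d15}
… ∩ ⟦who avoided d11⟧ = {d1, d4, d5, d6, d7, d9, d12, d13, d15} ∩ {d1, d3, d4, d5, d6, d7, d10, d11, d12, d13} = {d1, d4, d5, d6, d7, d12, d13}
… ∩ ⟦above d10⟧ = {d1, d4, d5, d6, d7, d12, d13} ∩ {d1, d3, d4, d5, d6, d9, d14, d15} = {d1, d4, d5, d6}
So ⟦scholar who avoided d11 above d10⟧ = {d1, d4, d5, d6}.

{d1, d4, d5, d6}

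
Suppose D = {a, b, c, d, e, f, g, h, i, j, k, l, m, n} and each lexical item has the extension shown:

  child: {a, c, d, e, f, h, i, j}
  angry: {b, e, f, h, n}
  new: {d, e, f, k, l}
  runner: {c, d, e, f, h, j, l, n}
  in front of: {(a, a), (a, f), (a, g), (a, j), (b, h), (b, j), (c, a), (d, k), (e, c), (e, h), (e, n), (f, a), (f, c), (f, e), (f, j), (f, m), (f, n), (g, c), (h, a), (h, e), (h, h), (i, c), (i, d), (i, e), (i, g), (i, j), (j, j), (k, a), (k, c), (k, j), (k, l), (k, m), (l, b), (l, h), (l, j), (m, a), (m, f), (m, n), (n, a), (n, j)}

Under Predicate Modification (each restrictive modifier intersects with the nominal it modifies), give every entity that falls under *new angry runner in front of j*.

{f}

⟦in front of j⟧ = {x : ⟨x, j⟩ ∈ ⟦in front of⟧} = {a, b, f, i, j, k, l, n}
⟦runner⟧ = {c, d, e, f, h, j, l, n}
… ∩ ⟦in front of j⟧ = {c, d, e, f, h, j, l, n} ∩ {a, b, f, i, j, k, l, n} = {f, j, l, n}
… ∩ ⟦new⟧ = {f, j, l, n} ∩ {d, e, f, k, l} = {f, l}
… ∩ ⟦angry⟧ = {f, l} ∩ {b, e, f, h, n} = {f}
So ⟦new angry runner in front of j⟧ = {f}.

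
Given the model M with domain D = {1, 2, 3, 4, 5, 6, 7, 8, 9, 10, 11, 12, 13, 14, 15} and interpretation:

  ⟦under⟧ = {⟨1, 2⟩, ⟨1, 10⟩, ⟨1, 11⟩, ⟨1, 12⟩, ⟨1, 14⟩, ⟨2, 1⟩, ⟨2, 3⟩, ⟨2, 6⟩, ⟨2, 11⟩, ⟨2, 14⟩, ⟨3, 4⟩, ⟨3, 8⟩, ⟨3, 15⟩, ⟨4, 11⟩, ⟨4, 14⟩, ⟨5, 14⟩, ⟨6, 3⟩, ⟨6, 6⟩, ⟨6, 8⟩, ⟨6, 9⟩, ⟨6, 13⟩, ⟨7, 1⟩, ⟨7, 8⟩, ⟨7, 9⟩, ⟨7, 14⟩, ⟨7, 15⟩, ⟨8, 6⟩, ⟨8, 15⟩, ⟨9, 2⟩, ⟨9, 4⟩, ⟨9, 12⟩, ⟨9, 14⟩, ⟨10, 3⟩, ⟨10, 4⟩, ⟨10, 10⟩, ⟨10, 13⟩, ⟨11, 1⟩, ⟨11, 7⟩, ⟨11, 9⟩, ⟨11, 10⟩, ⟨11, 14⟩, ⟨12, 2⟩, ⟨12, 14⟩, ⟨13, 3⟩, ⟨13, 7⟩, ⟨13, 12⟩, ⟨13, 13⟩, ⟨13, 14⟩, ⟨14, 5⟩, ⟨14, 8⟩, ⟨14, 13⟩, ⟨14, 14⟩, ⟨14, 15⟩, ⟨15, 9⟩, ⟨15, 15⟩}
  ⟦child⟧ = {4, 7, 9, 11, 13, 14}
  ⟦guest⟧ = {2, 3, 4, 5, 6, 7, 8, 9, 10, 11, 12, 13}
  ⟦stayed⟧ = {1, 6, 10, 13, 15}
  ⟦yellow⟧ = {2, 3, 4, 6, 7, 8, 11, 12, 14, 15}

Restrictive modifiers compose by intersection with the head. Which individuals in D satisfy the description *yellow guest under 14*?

⟦under 14⟧ = {x : ⟨x, 14⟩ ∈ ⟦under⟧} = {1, 2, 4, 5, 7, 9, 11, 12, 13, 14}
⟦guest⟧ = {2, 3, 4, 5, 6, 7, 8, 9, 10, 11, 12, 13}
… ∩ ⟦under 14⟧ = {2, 3, 4, 5, 6, 7, 8, 9, 10, 11, 12, 13} ∩ {1, 2, 4, 5, 7, 9, 11, 12, 13, 14} = {2, 4, 5, 7, 9, 11, 12, 13}
… ∩ ⟦yellow⟧ = {2, 4, 5, 7, 9, 11, 12, 13} ∩ {2, 3, 4, 6, 7, 8, 11, 12, 14, 15} = {2, 4, 7, 11, 12}
So ⟦yellow guest under 14⟧ = {2, 4, 7, 11, 12}.

{2, 4, 7, 11, 12}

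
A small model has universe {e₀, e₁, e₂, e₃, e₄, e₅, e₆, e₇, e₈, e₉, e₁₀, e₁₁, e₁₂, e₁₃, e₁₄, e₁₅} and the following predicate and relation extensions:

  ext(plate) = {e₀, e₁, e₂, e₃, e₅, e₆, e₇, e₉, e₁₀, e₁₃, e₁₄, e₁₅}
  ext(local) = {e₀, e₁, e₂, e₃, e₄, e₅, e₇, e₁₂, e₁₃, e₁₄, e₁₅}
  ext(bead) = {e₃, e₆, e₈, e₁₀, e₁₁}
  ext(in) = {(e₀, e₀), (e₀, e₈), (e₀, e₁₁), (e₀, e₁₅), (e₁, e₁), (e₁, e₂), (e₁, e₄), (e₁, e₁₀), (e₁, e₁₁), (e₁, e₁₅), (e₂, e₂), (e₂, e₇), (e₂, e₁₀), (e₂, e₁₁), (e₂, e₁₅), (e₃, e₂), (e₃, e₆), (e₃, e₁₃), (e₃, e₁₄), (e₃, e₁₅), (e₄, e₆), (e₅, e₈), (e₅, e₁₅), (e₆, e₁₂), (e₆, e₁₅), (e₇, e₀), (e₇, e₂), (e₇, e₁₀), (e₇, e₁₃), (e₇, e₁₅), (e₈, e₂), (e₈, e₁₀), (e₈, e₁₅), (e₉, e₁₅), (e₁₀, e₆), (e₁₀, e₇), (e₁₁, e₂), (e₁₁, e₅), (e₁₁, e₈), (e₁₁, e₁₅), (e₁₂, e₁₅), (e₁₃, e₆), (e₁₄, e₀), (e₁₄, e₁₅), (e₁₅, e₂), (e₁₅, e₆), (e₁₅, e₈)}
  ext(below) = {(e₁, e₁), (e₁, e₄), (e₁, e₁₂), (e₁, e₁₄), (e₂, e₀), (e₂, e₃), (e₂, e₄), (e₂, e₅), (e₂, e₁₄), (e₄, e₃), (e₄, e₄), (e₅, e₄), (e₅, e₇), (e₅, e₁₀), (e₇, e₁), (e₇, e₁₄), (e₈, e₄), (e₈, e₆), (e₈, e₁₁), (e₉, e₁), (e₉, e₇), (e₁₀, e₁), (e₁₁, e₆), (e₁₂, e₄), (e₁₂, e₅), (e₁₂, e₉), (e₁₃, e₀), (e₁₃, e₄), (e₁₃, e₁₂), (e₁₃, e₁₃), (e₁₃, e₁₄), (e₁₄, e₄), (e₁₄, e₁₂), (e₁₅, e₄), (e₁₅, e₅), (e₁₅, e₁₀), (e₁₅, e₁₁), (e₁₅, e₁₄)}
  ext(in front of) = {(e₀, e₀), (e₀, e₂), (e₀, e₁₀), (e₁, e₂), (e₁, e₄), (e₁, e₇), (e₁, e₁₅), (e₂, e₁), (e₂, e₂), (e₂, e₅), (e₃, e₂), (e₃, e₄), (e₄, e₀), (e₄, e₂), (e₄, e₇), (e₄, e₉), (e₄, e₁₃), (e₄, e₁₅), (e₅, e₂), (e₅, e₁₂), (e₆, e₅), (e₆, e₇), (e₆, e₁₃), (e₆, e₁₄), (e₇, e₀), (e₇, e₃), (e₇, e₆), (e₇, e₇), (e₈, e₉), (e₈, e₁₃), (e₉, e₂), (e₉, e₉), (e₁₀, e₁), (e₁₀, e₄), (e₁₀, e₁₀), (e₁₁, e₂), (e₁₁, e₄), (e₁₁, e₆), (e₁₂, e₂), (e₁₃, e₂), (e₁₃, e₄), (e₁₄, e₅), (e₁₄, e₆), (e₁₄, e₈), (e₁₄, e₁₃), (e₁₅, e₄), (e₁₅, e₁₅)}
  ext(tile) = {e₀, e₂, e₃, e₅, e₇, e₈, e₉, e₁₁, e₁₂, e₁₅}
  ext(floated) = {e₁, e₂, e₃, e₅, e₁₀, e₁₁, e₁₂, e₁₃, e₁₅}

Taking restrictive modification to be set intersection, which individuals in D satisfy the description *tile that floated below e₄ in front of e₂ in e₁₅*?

{e₂, e₅, e₁₂}

⟦that floated⟧ = ⟦floated⟧ = {e₁, e₂, e₃, e₅, e₁₀, e₁₁, e₁₂, e₁₃, e₁₅}
⟦below e₄⟧ = {x : ⟨x, e₄⟩ ∈ ⟦below⟧} = {e₁, e₂, e₄, e₅, e₈, e₁₂, e₁₃, e₁₄, e₁₅}
⟦in front of e₂⟧ = {x : ⟨x, e₂⟩ ∈ ⟦in front of⟧} = {e₀, e₁, e₂, e₃, e₄, e₅, e₉, e₁₁, e₁₂, e₁₃}
⟦in e₁₅⟧ = {x : ⟨x, e₁₅⟩ ∈ ⟦in⟧} = {e₀, e₁, e₂, e₃, e₅, e₆, e₇, e₈, e₉, e₁₁, e₁₂, e₁₄}
⟦tile⟧ = {e₀, e₂, e₃, e₅, e₇, e₈, e₉, e₁₁, e₁₂, e₁₅}
… ∩ ⟦that floated⟧ = {e₀, e₂, e₃, e₅, e₇, e₈, e₉, e₁₁, e₁₂, e₁₅} ∩ {e₁, e₂, e₃, e₅, e₁₀, e₁₁, e₁₂, e₁₃, e₁₅} = {e₂, e₃, e₅, e₁₁, e₁₂, e₁₅}
… ∩ ⟦below e₄⟧ = {e₂, e₃, e₅, e₁₁, e₁₂, e₁₅} ∩ {e₁, e₂, e₄, e₅, e₈, e₁₂, e₁₃, e₁₄, e₁₅} = {e₂, e₅, e₁₂, e₁₅}
… ∩ ⟦in front of e₂⟧ = {e₂, e₅, e₁₂, e₁₅} ∩ {e₀, e₁, e₂, e₃, e₄, e₅, e₉, e₁₁, e₁₂, e₁₃} = {e₂, e₅, e₁₂}
… ∩ ⟦in e₁₅⟧ = {e₂, e₅, e₁₂} ∩ {e₀, e₁, e₂, e₃, e₅, e₆, e₇, e₈, e₉, e₁₁, e₁₂, e₁₄} = {e₂, e₅, e₁₂}
So ⟦tile that floated below e₄ in front of e₂ in e₁₅⟧ = {e₂, e₅, e₁₂}.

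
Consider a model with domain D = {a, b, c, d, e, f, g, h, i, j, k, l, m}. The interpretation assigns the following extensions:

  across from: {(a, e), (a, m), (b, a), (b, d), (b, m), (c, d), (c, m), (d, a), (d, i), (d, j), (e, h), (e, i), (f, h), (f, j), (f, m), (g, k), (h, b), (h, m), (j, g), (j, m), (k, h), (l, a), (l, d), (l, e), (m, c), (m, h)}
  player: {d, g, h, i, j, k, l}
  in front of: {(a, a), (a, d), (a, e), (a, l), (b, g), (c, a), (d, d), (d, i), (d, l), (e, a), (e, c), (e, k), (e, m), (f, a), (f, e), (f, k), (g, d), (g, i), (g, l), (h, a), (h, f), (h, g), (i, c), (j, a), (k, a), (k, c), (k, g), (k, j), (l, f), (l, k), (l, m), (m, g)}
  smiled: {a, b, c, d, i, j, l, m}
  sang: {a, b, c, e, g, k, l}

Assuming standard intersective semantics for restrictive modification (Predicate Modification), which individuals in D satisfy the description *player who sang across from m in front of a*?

∅

⟦who sang⟧ = ⟦sang⟧ = {a, b, c, e, g, k, l}
⟦across from m⟧ = {x : ⟨x, m⟩ ∈ ⟦across from⟧} = {a, b, c, f, h, j}
⟦in front of a⟧ = {x : ⟨x, a⟩ ∈ ⟦in front of⟧} = {a, c, e, f, h, j, k}
⟦player⟧ = {d, g, h, i, j, k, l}
… ∩ ⟦who sang⟧ = {d, g, h, i, j, k, l} ∩ {a, b, c, e, g, k, l} = {g, k, l}
… ∩ ⟦across from m⟧ = {g, k, l} ∩ {a, b, c, f, h, j} = ∅
… ∩ ⟦in front of a⟧ = ∅ ∩ {a, c, e, f, h, j, k} = ∅
So ⟦player who sang across from m in front of a⟧ = ∅.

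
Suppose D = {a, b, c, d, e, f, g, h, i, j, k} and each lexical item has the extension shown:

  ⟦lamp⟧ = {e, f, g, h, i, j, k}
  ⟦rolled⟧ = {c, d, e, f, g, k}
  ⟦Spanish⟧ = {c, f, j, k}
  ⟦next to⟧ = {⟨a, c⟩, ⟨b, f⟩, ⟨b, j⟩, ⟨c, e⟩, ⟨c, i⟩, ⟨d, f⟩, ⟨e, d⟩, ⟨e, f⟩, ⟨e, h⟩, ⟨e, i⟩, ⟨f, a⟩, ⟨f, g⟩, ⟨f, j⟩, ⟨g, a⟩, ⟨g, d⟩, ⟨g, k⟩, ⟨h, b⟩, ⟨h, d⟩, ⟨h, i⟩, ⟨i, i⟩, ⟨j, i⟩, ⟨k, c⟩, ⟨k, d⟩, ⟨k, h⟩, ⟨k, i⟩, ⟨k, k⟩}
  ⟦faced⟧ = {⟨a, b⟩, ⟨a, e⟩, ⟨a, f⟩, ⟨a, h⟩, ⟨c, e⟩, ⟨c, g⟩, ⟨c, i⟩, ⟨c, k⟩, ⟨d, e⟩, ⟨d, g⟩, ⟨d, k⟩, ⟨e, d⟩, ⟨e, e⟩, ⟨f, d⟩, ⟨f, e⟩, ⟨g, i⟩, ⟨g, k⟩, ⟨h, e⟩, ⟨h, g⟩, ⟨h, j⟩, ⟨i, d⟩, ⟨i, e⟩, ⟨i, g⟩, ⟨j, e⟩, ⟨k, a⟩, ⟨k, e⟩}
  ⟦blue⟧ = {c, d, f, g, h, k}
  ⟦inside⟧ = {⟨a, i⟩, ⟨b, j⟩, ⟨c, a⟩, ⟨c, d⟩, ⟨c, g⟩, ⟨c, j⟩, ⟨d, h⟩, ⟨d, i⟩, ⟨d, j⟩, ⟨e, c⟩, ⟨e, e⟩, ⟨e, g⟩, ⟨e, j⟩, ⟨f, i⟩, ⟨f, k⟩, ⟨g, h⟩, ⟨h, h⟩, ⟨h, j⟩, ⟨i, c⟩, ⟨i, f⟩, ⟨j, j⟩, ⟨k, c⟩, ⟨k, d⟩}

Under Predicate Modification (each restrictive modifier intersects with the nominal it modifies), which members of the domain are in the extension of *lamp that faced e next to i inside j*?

⟦that faced e⟧ = {x : ⟨x, e⟩ ∈ ⟦faced⟧} = {a, c, d, e, f, h, i, j, k}
⟦next to i⟧ = {x : ⟨x, i⟩ ∈ ⟦next to⟧} = {c, e, h, i, j, k}
⟦inside j⟧ = {x : ⟨x, j⟩ ∈ ⟦inside⟧} = {b, c, d, e, h, j}
⟦lamp⟧ = {e, f, g, h, i, j, k}
… ∩ ⟦that faced e⟧ = {e, f, g, h, i, j, k} ∩ {a, c, d, e, f, h, i, j, k} = {e, f, h, i, j, k}
… ∩ ⟦next to i⟧ = {e, f, h, i, j, k} ∩ {c, e, h, i, j, k} = {e, h, i, j, k}
… ∩ ⟦inside j⟧ = {e, h, i, j, k} ∩ {b, c, d, e, h, j} = {e, h, j}
So ⟦lamp that faced e next to i inside j⟧ = {e, h, j}.

{e, h, j}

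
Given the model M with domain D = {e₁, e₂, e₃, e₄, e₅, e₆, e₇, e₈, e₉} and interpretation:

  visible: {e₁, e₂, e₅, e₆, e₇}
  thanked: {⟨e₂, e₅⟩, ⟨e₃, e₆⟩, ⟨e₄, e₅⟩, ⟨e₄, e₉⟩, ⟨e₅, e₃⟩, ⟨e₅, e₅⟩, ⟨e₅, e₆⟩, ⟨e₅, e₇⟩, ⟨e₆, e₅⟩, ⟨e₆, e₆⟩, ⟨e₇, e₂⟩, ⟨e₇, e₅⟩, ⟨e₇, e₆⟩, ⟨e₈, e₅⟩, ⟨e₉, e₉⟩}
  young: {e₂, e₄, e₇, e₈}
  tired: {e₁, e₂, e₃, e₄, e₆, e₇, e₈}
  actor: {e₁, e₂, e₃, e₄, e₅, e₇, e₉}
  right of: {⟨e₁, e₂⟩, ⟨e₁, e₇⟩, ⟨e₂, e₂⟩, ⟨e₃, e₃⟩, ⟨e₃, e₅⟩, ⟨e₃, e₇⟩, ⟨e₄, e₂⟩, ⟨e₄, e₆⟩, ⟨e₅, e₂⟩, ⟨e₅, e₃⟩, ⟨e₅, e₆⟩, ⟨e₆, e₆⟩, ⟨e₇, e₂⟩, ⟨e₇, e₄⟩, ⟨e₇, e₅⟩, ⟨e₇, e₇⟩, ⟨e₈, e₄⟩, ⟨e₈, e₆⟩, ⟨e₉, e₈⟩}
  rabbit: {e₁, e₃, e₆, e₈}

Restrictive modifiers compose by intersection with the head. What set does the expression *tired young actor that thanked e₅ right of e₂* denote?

{e₂, e₄, e₇}

⟦that thanked e₅⟧ = {x : ⟨x, e₅⟩ ∈ ⟦thanked⟧} = {e₂, e₄, e₅, e₆, e₇, e₈}
⟦right of e₂⟧ = {x : ⟨x, e₂⟩ ∈ ⟦right of⟧} = {e₁, e₂, e₄, e₅, e₇}
⟦actor⟧ = {e₁, e₂, e₃, e₄, e₅, e₇, e₉}
… ∩ ⟦that thanked e₅⟧ = {e₁, e₂, e₃, e₄, e₅, e₇, e₉} ∩ {e₂, e₄, e₅, e₆, e₇, e₈} = {e₂, e₄, e₅, e₇}
… ∩ ⟦right of e₂⟧ = {e₂, e₄, e₅, e₇} ∩ {e₁, e₂, e₄, e₅, e₇} = {e₂, e₄, e₅, e₇}
… ∩ ⟦tired⟧ = {e₂, e₄, e₅, e₇} ∩ {e₁, e₂, e₃, e₄, e₆, e₇, e₈} = {e₂, e₄, e₇}
… ∩ ⟦young⟧ = {e₂, e₄, e₇} ∩ {e₂, e₄, e₇, e₈} = {e₂, e₄, e₇}
So ⟦tired young actor that thanked e₅ right of e₂⟧ = {e₂, e₄, e₇}.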